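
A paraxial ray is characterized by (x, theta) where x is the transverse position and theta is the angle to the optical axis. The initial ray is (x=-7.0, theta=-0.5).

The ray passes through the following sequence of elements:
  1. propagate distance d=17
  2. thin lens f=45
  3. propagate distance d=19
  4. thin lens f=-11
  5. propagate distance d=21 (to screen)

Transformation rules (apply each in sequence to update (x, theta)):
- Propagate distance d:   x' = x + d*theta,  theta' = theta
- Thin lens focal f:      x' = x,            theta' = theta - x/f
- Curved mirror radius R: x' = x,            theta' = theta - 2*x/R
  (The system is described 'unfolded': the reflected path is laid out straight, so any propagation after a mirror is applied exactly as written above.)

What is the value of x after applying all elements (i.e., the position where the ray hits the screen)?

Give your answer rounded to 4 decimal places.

Initial: x=-7.0000 theta=-0.5000
After 1 (propagate distance d=17): x=-15.5000 theta=-0.5000
After 2 (thin lens f=45): x=-15.5000 theta=-7/45 (≈-0.1556)
After 3 (propagate distance d=19): x=-1661/90 (≈-18.4556) theta=-7/45 (≈-0.1556)
After 4 (thin lens f=-11): x=-1661/90 (≈-18.4556) theta=-11/6 (≈-1.8333)
After 5 (propagate distance d=21 (to screen)): x=-2563/45 (≈-56.9556) theta=-11/6 (≈-1.8333)
Rounded to 4 decimal places: x = -56.9556

Answer: -56.9556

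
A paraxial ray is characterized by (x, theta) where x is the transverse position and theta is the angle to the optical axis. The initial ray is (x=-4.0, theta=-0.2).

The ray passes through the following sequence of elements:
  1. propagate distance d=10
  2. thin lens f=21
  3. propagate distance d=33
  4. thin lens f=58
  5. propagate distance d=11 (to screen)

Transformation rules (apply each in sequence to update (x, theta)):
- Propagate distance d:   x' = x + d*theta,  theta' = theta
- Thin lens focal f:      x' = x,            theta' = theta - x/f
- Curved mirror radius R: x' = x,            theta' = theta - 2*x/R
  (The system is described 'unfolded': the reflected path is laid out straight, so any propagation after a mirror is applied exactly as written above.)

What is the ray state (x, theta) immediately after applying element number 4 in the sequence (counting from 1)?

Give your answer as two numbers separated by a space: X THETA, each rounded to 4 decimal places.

Initial: x=-4.0000 theta=-0.2000
After 1 (propagate distance d=10): x=-6.0000 theta=-0.2000
After 2 (thin lens f=21): x=-6.0000 theta=3/35 (≈0.0857)
After 3 (propagate distance d=33): x=-111/35 (≈-3.1714) theta=3/35 (≈0.0857)
After 4 (thin lens f=58): x=-111/35 (≈-3.1714) theta=57/406 (≈0.1404)
Rounded to 4 decimal places: x = -3.1714, theta = 0.1404

Answer: -3.1714 0.1404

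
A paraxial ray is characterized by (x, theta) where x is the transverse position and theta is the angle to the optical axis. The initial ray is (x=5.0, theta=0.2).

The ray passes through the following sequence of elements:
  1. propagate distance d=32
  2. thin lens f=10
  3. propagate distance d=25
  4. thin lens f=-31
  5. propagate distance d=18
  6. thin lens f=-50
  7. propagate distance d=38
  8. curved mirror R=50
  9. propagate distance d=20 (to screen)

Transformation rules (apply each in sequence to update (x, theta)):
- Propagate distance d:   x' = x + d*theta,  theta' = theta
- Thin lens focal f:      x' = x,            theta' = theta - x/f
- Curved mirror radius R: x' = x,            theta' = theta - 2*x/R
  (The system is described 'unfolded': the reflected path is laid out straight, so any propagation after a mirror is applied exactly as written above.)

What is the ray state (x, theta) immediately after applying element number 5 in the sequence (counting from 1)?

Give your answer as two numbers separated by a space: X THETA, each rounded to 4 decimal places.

Answer: -36.0458 -1.3303

Derivation:
Initial: x=5.0000 theta=0.2000
After 1 (propagate distance d=32): x=11.4000 theta=0.2000
After 2 (thin lens f=10): x=11.4000 theta=-0.9400
After 3 (propagate distance d=25): x=-12.1000 theta=-0.9400
After 4 (thin lens f=-31): x=-12.1000 theta=-1031/775 (≈-1.3303)
After 5 (propagate distance d=18): x=-55871/1550 (≈-36.0458) theta=-1031/775 (≈-1.3303)
Rounded to 4 decimal places: x = -36.0458, theta = -1.3303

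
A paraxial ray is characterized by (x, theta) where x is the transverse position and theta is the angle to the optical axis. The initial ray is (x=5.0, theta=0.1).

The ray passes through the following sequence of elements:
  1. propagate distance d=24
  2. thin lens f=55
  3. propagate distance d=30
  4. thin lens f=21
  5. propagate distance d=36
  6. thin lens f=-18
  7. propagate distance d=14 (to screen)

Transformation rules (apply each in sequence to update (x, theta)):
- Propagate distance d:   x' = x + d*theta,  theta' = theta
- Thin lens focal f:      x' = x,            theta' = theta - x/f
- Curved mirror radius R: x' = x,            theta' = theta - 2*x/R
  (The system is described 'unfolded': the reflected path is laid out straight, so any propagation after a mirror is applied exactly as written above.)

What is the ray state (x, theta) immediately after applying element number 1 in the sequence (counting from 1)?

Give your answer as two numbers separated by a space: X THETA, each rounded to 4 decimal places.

Answer: 7.4000 0.1000

Derivation:
Initial: x=5.0000 theta=0.1000
After 1 (propagate distance d=24): x=7.4000 theta=0.1000
Rounded to 4 decimal places: x = 7.4000, theta = 0.1000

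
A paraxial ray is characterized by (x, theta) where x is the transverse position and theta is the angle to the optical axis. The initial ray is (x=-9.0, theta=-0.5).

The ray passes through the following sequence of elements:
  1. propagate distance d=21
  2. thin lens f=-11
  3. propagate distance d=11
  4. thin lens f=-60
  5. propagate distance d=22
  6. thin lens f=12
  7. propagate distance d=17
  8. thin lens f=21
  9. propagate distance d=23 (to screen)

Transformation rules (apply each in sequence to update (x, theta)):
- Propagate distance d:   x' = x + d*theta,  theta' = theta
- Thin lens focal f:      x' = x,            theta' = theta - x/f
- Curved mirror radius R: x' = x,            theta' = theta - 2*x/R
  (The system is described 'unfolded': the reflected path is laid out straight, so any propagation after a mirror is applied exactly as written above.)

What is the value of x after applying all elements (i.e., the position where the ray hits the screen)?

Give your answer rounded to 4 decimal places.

Initial: x=-9.0000 theta=-0.5000
After 1 (propagate distance d=21): x=-19.5000 theta=-0.5000
After 2 (thin lens f=-11): x=-19.5000 theta=-25/11 (≈-2.2727)
After 3 (propagate distance d=11): x=-44.5000 theta=-25/11 (≈-2.2727)
After 4 (thin lens f=-60): x=-44.5000 theta=-3979/1320 (≈-3.0144)
After 5 (propagate distance d=22): x=-6649/60 (≈-110.8167) theta=-3979/1320 (≈-3.0144)
After 6 (thin lens f=12): x=-6649/60 (≈-110.8167) theta=9853/1584 (≈6.2203)
After 7 (propagate distance d=17): x=-40163/7920 (≈-5.0711) theta=9853/1584 (≈6.2203)
After 8 (thin lens f=21): x=-40163/7920 (≈-5.0711) theta=134341/20790 (≈6.4618)
After 9 (propagate distance d=23 (to screen)): x=23875321/166320 (≈143.5505) theta=134341/20790 (≈6.4618)
Rounded to 4 decimal places: x = 143.5505

Answer: 143.5505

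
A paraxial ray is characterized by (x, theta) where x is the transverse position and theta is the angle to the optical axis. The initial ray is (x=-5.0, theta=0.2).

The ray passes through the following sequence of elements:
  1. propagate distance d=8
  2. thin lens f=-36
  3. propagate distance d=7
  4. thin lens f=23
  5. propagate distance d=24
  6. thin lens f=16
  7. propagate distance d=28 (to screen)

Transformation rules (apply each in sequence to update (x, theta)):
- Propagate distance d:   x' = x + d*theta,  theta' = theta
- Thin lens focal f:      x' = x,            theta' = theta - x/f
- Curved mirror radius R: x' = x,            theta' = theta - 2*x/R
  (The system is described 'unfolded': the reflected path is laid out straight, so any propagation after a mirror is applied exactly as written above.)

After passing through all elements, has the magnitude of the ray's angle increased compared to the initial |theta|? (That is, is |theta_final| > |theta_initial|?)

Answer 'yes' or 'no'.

Initial: x=-5.0000 theta=0.2000
After 1 (propagate distance d=8): x=-3.4000 theta=0.2000
After 2 (thin lens f=-36): x=-3.4000 theta=19/180 (≈0.1056)
After 3 (propagate distance d=7): x=-479/180 (≈-2.6611) theta=19/180 (≈0.1056)
After 4 (thin lens f=23): x=-479/180 (≈-2.6611) theta=229/1035 (≈0.2213)
After 5 (propagate distance d=24): x=10967/4140 (≈2.6490) theta=229/1035 (≈0.2213)
After 6 (thin lens f=16): x=10967/4140 (≈2.6490) theta=3689/66240 (≈0.0557)
After 7 (propagate distance d=28 (to screen)): x=69691/16560 (≈4.2084) theta=3689/66240 (≈0.0557)
|theta_initial|=0.2000 |theta_final|=3689/66240 (≈0.0557) -> not increased

Answer: no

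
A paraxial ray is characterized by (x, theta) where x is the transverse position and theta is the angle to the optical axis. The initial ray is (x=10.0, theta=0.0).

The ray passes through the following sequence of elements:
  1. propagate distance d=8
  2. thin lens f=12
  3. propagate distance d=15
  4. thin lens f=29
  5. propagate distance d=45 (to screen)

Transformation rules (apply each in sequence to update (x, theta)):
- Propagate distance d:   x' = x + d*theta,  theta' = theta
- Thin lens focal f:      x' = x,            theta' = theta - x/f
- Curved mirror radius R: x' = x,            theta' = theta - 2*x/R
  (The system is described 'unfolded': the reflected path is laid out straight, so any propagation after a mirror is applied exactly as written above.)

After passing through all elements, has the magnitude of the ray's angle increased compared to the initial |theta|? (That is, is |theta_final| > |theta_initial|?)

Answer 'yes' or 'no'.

Answer: yes

Derivation:
Initial: x=10.0000 theta=0.0000
After 1 (propagate distance d=8): x=10.0000 theta=0.0000
After 2 (thin lens f=12): x=10.0000 theta=-5/6 (≈-0.8333)
After 3 (propagate distance d=15): x=-2.5000 theta=-5/6 (≈-0.8333)
After 4 (thin lens f=29): x=-2.5000 theta=-65/87 (≈-0.7471)
After 5 (propagate distance d=45 (to screen)): x=-2095/58 (≈-36.1207) theta=-65/87 (≈-0.7471)
|theta_initial|=0.0000 |theta_final|=65/87 (≈0.7471) -> increased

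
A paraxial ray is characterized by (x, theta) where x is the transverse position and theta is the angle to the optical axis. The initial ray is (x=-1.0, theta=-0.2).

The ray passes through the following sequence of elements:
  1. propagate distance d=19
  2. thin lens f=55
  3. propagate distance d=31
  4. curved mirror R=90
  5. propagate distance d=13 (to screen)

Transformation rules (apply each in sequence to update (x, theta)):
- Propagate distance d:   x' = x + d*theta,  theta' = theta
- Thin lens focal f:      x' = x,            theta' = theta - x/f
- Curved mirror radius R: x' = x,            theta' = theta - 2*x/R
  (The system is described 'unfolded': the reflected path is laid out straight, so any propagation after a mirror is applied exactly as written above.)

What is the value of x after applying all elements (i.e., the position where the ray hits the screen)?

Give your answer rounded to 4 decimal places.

Initial: x=-1.0000 theta=-0.2000
After 1 (propagate distance d=19): x=-4.8000 theta=-0.2000
After 2 (thin lens f=55): x=-4.8000 theta=-31/275 (≈-0.1127)
After 3 (propagate distance d=31): x=-2281/275 (≈-8.2945) theta=-31/275 (≈-0.1127)
After 4 (curved mirror R=90): x=-2281/275 (≈-8.2945) theta=886/12375 (≈0.0716)
After 5 (propagate distance d=13 (to screen)): x=-91127/12375 (≈-7.3638) theta=886/12375 (≈0.0716)
Rounded to 4 decimal places: x = -7.3638

Answer: -7.3638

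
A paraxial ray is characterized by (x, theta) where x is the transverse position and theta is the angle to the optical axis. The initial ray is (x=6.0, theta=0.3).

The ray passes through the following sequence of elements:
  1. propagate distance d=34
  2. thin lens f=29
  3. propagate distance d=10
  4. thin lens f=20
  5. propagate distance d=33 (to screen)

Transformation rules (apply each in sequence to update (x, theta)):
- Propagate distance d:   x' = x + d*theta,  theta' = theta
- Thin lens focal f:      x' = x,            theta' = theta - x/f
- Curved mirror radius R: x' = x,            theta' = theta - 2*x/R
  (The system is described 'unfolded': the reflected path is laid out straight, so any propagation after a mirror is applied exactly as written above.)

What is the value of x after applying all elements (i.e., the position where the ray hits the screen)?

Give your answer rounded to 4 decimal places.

Answer: -17.3834

Derivation:
Initial: x=6.0000 theta=0.3000
After 1 (propagate distance d=34): x=16.2000 theta=0.3000
After 2 (thin lens f=29): x=16.2000 theta=-15/58 (≈-0.2586)
After 3 (propagate distance d=10): x=1974/145 (≈13.6138) theta=-15/58 (≈-0.2586)
After 4 (thin lens f=20): x=1974/145 (≈13.6138) theta=-681/725 (≈-0.9393)
After 5 (propagate distance d=33 (to screen)): x=-12603/725 (≈-17.3834) theta=-681/725 (≈-0.9393)
Rounded to 4 decimal places: x = -17.3834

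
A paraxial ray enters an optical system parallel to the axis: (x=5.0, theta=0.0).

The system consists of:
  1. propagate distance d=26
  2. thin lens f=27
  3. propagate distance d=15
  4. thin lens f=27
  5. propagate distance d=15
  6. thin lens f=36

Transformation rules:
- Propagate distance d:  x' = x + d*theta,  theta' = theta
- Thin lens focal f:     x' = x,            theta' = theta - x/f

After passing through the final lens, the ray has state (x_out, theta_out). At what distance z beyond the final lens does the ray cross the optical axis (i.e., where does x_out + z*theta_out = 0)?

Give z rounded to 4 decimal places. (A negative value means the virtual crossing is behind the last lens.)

Answer: -8.2205

Derivation:
Initial: x=5.0000 theta=0.0000
After 1 (propagate distance d=26): x=5.0000 theta=0.0000
After 2 (thin lens f=27): x=5.0000 theta=-5/27 (≈-0.1852)
After 3 (propagate distance d=15): x=20/9 (≈2.2222) theta=-5/27 (≈-0.1852)
After 4 (thin lens f=27): x=20/9 (≈2.2222) theta=-65/243 (≈-0.2675)
After 5 (propagate distance d=15): x=-145/81 (≈-1.7901) theta=-65/243 (≈-0.2675)
After 6 (thin lens f=36): x=-145/81 (≈-1.7901) theta=-635/2916 (≈-0.2178)
z_focus = -x_out/theta_out = -(-145/81)/(-635/2916) = -1044/127 ≈ -8.2205
Rounded to 4 decimal places: z = -8.2205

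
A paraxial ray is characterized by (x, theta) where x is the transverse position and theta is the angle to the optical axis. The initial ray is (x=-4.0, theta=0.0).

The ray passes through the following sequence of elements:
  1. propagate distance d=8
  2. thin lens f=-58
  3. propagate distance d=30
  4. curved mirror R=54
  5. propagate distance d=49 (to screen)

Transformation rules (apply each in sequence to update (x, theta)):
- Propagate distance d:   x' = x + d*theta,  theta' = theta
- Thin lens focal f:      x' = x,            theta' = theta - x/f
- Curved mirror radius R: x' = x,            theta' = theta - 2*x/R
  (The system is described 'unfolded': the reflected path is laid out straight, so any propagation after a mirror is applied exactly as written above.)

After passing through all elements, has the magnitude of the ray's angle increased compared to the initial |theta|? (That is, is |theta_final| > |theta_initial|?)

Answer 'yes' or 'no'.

Initial: x=-4.0000 theta=0.0000
After 1 (propagate distance d=8): x=-4.0000 theta=0.0000
After 2 (thin lens f=-58): x=-4.0000 theta=-2/29 (≈-0.0690)
After 3 (propagate distance d=30): x=-176/29 (≈-6.0690) theta=-2/29 (≈-0.0690)
After 4 (curved mirror R=54): x=-176/29 (≈-6.0690) theta=122/783 (≈0.1558)
After 5 (propagate distance d=49 (to screen)): x=1226/783 (≈1.5658) theta=122/783 (≈0.1558)
|theta_initial|=0.0000 |theta_final|=122/783 (≈0.1558) -> increased

Answer: yes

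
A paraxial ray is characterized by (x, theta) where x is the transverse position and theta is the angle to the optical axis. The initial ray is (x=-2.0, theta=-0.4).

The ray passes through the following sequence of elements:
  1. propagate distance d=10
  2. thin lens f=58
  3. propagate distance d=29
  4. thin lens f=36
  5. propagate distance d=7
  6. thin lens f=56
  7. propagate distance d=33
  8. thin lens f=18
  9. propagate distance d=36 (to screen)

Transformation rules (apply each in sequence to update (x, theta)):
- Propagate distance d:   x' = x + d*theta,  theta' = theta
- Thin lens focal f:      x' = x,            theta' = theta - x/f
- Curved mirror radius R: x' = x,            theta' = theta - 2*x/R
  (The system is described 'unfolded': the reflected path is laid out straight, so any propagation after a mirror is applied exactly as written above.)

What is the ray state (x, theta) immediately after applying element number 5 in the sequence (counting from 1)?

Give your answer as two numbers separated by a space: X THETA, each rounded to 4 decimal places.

Initial: x=-2.0000 theta=-0.4000
After 1 (propagate distance d=10): x=-6.0000 theta=-0.4000
After 2 (thin lens f=58): x=-6.0000 theta=-43/145 (≈-0.2966)
After 3 (propagate distance d=29): x=-14.6000 theta=-43/145 (≈-0.2966)
After 4 (thin lens f=36): x=-14.6000 theta=569/5220 (≈0.1090)
After 5 (propagate distance d=7): x=-72229/5220 (≈-13.8370) theta=569/5220 (≈0.1090)
Rounded to 4 decimal places: x = -13.8370, theta = 0.1090

Answer: -13.8370 0.1090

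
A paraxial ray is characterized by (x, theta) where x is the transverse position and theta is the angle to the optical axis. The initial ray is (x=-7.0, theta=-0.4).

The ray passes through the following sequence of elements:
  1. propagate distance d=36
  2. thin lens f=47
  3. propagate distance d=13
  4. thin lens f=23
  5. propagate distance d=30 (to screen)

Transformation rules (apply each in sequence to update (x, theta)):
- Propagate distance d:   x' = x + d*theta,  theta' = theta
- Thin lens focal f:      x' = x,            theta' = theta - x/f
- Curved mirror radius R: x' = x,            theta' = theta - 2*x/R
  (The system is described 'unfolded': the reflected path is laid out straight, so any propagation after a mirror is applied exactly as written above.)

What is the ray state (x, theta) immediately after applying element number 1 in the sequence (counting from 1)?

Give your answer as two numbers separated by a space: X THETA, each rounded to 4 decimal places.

Answer: -21.4000 -0.4000

Derivation:
Initial: x=-7.0000 theta=-0.4000
After 1 (propagate distance d=36): x=-21.4000 theta=-0.4000
Rounded to 4 decimal places: x = -21.4000, theta = -0.4000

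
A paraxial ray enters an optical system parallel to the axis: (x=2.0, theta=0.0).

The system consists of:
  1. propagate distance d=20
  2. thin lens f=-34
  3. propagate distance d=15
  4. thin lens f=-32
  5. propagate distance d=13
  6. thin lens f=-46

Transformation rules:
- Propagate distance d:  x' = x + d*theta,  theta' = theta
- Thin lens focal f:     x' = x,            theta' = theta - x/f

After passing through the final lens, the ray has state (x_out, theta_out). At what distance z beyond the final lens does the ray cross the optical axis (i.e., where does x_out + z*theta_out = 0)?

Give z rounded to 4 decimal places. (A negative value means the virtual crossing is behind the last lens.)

Initial: x=2.0000 theta=0.0000
After 1 (propagate distance d=20): x=2.0000 theta=0.0000
After 2 (thin lens f=-34): x=2.0000 theta=1/17 (≈0.0588)
After 3 (propagate distance d=15): x=49/17 (≈2.8824) theta=1/17 (≈0.0588)
After 4 (thin lens f=-32): x=49/17 (≈2.8824) theta=81/544 (≈0.1489)
After 5 (propagate distance d=13): x=2621/544 (≈4.8180) theta=81/544 (≈0.1489)
After 6 (thin lens f=-46): x=2621/544 (≈4.8180) theta=6347/25024 (≈0.2536)
z_focus = -x_out/theta_out = -(2621/544)/(6347/25024) = -120566/6347 ≈ -18.9957
Rounded to 4 decimal places: z = -18.9957

Answer: -18.9957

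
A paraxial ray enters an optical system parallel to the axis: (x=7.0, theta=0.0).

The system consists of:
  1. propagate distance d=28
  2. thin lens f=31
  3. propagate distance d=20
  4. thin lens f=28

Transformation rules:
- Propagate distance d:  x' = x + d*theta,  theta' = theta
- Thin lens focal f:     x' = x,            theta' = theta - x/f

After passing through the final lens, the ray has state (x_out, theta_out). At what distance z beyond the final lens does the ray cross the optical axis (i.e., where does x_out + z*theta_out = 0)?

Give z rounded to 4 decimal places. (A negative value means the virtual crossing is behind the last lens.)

Answer: 7.8974

Derivation:
Initial: x=7.0000 theta=0.0000
After 1 (propagate distance d=28): x=7.0000 theta=0.0000
After 2 (thin lens f=31): x=7.0000 theta=-7/31 (≈-0.2258)
After 3 (propagate distance d=20): x=77/31 (≈2.4839) theta=-7/31 (≈-0.2258)
After 4 (thin lens f=28): x=77/31 (≈2.4839) theta=-39/124 (≈-0.3145)
z_focus = -x_out/theta_out = -(77/31)/(-39/124) = 308/39 ≈ 7.8974
Rounded to 4 decimal places: z = 7.8974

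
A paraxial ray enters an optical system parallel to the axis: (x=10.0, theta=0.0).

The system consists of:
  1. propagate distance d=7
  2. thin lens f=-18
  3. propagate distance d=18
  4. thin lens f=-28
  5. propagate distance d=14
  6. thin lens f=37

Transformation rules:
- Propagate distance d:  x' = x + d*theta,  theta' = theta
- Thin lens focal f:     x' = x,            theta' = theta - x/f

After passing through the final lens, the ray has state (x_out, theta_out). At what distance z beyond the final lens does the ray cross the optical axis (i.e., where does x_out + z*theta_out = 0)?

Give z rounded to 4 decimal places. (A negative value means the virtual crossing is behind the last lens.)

Answer: -151.8276

Derivation:
Initial: x=10.0000 theta=0.0000
After 1 (propagate distance d=7): x=10.0000 theta=0.0000
After 2 (thin lens f=-18): x=10.0000 theta=5/9 (≈0.5556)
After 3 (propagate distance d=18): x=20.0000 theta=5/9 (≈0.5556)
After 4 (thin lens f=-28): x=20.0000 theta=80/63 (≈1.2698)
After 5 (propagate distance d=14): x=340/9 (≈37.7778) theta=80/63 (≈1.2698)
After 6 (thin lens f=37): x=340/9 (≈37.7778) theta=580/2331 (≈0.2488)
z_focus = -x_out/theta_out = -(340/9)/(580/2331) = -4403/29 ≈ -151.8276
Rounded to 4 decimal places: z = -151.8276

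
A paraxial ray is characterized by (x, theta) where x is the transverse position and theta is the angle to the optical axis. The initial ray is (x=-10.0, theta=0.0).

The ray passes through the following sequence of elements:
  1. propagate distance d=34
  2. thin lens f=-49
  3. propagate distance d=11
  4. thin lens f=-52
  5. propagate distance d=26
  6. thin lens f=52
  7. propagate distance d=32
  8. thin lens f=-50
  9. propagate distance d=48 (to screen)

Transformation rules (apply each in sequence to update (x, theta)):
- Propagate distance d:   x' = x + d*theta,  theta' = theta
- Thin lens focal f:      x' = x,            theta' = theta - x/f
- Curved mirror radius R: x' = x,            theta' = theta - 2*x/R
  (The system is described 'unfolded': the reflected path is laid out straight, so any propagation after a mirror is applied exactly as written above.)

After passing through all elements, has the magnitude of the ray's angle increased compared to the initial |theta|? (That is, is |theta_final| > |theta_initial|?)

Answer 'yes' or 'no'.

Answer: yes

Derivation:
Initial: x=-10.0000 theta=0.0000
After 1 (propagate distance d=34): x=-10.0000 theta=0.0000
After 2 (thin lens f=-49): x=-10.0000 theta=-10/49 (≈-0.2041)
After 3 (propagate distance d=11): x=-600/49 (≈-12.2449) theta=-10/49 (≈-0.2041)
After 4 (thin lens f=-52): x=-600/49 (≈-12.2449) theta=-40/91 (≈-0.4396)
After 5 (propagate distance d=26): x=-1160/49 (≈-23.6735) theta=-40/91 (≈-0.4396)
After 6 (thin lens f=52): x=-1160/49 (≈-23.6735) theta=10/637 (≈0.0157)
After 7 (propagate distance d=32): x=-14760/637 (≈-23.1711) theta=10/637 (≈0.0157)
After 8 (thin lens f=-50): x=-14760/637 (≈-23.1711) theta=-1426/3185 (≈-0.4477)
After 9 (propagate distance d=48 (to screen)): x=-142248/3185 (≈-44.6619) theta=-1426/3185 (≈-0.4477)
|theta_initial|=0.0000 |theta_final|=1426/3185 (≈0.4477) -> increased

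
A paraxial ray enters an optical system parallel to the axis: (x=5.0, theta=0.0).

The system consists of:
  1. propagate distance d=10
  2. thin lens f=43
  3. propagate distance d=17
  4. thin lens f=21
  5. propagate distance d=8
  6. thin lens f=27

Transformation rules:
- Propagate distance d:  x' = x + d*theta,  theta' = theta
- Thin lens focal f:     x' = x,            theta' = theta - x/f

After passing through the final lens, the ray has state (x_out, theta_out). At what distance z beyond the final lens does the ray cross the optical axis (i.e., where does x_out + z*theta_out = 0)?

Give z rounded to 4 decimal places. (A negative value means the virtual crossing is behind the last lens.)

Answer: 3.1897

Derivation:
Initial: x=5.0000 theta=0.0000
After 1 (propagate distance d=10): x=5.0000 theta=0.0000
After 2 (thin lens f=43): x=5.0000 theta=-5/43 (≈-0.1163)
After 3 (propagate distance d=17): x=130/43 (≈3.0233) theta=-5/43 (≈-0.1163)
After 4 (thin lens f=21): x=130/43 (≈3.0233) theta=-235/903 (≈-0.2602)
After 5 (propagate distance d=8): x=850/903 (≈0.9413) theta=-235/903 (≈-0.2602)
After 6 (thin lens f=27): x=850/903 (≈0.9413) theta=-7195/24381 (≈-0.2951)
z_focus = -x_out/theta_out = -(850/903)/(-7195/24381) = 4590/1439 ≈ 3.1897
Rounded to 4 decimal places: z = 3.1897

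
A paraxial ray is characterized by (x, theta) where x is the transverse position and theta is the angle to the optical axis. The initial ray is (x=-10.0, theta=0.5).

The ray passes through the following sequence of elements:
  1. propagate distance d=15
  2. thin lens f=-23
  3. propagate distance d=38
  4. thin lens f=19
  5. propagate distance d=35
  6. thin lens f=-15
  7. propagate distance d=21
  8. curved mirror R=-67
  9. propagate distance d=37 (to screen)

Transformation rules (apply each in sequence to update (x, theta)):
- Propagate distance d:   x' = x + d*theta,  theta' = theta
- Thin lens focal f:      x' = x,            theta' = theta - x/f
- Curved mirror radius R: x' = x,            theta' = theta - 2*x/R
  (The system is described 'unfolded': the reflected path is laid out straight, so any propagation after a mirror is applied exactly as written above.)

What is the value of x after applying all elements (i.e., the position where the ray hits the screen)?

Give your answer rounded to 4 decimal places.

Answer: 3.5628

Derivation:
Initial: x=-10.0000 theta=0.5000
After 1 (propagate distance d=15): x=-2.5000 theta=0.5000
After 2 (thin lens f=-23): x=-2.5000 theta=9/23 (≈0.3913)
After 3 (propagate distance d=38): x=569/46 (≈12.3696) theta=9/23 (≈0.3913)
After 4 (thin lens f=19): x=569/46 (≈12.3696) theta=-227/874 (≈-0.2597)
After 5 (propagate distance d=35): x=1433/437 (≈3.2792) theta=-227/874 (≈-0.2597)
After 6 (thin lens f=-15): x=1433/437 (≈3.2792) theta=-539/13110 (≈-0.0411)
After 7 (propagate distance d=21): x=459/190 (≈2.4158) theta=-539/13110 (≈-0.0411)
After 8 (curved mirror R=-67): x=459/190 (≈2.4158) theta=27229/878370 (≈0.0310)
After 9 (propagate distance d=37 (to screen)): x=312943/87837 (≈3.5628) theta=27229/878370 (≈0.0310)
Rounded to 4 decimal places: x = 3.5628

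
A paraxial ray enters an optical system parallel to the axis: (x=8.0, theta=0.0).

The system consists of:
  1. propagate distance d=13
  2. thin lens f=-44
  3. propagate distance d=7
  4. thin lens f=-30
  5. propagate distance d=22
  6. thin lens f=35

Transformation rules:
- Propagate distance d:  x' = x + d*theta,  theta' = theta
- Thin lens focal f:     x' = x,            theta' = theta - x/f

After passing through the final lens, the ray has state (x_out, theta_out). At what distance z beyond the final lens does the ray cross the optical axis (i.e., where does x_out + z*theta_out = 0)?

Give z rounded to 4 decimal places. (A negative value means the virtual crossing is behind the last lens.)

Initial: x=8.0000 theta=0.0000
After 1 (propagate distance d=13): x=8.0000 theta=0.0000
After 2 (thin lens f=-44): x=8.0000 theta=2/11 (≈0.1818)
After 3 (propagate distance d=7): x=102/11 (≈9.2727) theta=2/11 (≈0.1818)
After 4 (thin lens f=-30): x=102/11 (≈9.2727) theta=27/55 (≈0.4909)
After 5 (propagate distance d=22): x=1104/55 (≈20.0727) theta=27/55 (≈0.4909)
After 6 (thin lens f=35): x=1104/55 (≈20.0727) theta=-159/1925 (≈-0.0826)
z_focus = -x_out/theta_out = -(1104/55)/(-159/1925) = 12880/53 ≈ 243.0189
Rounded to 4 decimal places: z = 243.0189

Answer: 243.0189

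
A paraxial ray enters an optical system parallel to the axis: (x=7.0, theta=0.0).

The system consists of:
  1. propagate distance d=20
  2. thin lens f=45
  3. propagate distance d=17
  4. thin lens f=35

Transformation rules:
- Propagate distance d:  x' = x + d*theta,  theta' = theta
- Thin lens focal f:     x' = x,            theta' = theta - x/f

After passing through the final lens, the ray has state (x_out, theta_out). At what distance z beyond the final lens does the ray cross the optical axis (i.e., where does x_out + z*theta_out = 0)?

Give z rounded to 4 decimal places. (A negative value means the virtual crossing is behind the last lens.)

Answer: 15.5556

Derivation:
Initial: x=7.0000 theta=0.0000
After 1 (propagate distance d=20): x=7.0000 theta=0.0000
After 2 (thin lens f=45): x=7.0000 theta=-7/45 (≈-0.1556)
After 3 (propagate distance d=17): x=196/45 (≈4.3556) theta=-7/45 (≈-0.1556)
After 4 (thin lens f=35): x=196/45 (≈4.3556) theta=-0.2800
z_focus = -x_out/theta_out = -(196/45)/(-0.2800) = 140/9 ≈ 15.5556
Rounded to 4 decimal places: z = 15.5556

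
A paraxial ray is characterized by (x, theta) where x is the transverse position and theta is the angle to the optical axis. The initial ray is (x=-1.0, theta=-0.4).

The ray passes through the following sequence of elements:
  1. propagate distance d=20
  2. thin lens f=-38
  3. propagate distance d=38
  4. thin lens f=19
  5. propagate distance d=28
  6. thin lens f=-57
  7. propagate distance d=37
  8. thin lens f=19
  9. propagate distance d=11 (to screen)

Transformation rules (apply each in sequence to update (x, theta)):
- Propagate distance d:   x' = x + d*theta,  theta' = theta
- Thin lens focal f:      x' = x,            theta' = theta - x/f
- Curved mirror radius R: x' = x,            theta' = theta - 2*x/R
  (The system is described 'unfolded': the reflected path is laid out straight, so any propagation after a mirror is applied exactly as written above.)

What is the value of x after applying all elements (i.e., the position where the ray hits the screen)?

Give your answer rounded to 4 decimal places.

Answer: 27.6485

Derivation:
Initial: x=-1.0000 theta=-0.4000
After 1 (propagate distance d=20): x=-9.0000 theta=-0.4000
After 2 (thin lens f=-38): x=-9.0000 theta=-121/190 (≈-0.6368)
After 3 (propagate distance d=38): x=-33.2000 theta=-121/190 (≈-0.6368)
After 4 (thin lens f=19): x=-33.2000 theta=211/190 (≈1.1105)
After 5 (propagate distance d=28): x=-40/19 (≈-2.1053) theta=211/190 (≈1.1105)
After 6 (thin lens f=-57): x=-40/19 (≈-2.1053) theta=11627/10830 (≈1.0736)
After 7 (propagate distance d=37): x=407399/10830 (≈37.6176) theta=11627/10830 (≈1.0736)
After 8 (thin lens f=19): x=407399/10830 (≈37.6176) theta=-31081/34295 (≈-0.9063)
After 9 (propagate distance d=11 (to screen)): x=1137847/41154 (≈27.6485) theta=-31081/34295 (≈-0.9063)
Rounded to 4 decimal places: x = 27.6485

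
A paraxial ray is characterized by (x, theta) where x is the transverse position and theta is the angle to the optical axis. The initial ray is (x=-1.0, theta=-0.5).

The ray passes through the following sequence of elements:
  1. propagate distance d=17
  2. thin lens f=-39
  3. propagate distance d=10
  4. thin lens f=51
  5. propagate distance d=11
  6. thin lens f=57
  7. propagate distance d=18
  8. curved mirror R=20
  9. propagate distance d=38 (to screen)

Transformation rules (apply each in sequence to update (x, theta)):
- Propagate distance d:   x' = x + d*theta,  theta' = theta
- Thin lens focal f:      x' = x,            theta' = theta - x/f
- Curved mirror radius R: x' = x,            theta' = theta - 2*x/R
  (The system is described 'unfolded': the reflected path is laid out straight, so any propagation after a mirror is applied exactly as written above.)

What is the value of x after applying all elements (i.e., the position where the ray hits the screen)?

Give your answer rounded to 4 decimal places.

Initial: x=-1.0000 theta=-0.5000
After 1 (propagate distance d=17): x=-9.5000 theta=-0.5000
After 2 (thin lens f=-39): x=-9.5000 theta=-29/39 (≈-0.7436)
After 3 (propagate distance d=10): x=-1321/78 (≈-16.9359) theta=-29/39 (≈-0.7436)
After 4 (thin lens f=51): x=-1321/78 (≈-16.9359) theta=-1637/3978 (≈-0.4115)
After 5 (propagate distance d=11): x=-42689/1989 (≈-21.4625) theta=-1637/3978 (≈-0.4115)
After 6 (thin lens f=57): x=-42689/1989 (≈-21.4625) theta=-7931/226746 (≈-0.0350)
After 7 (propagate distance d=18): x=-834884/37791 (≈-22.0921) theta=-7931/226746 (≈-0.0350)
After 8 (curved mirror R=20): x=-834884/37791 (≈-22.0921) theta=2464997/1133730 (≈2.1742)
After 9 (propagate distance d=38 (to screen)): x=34311683/566865 (≈60.5288) theta=2464997/1133730 (≈2.1742)
Rounded to 4 decimal places: x = 60.5288

Answer: 60.5288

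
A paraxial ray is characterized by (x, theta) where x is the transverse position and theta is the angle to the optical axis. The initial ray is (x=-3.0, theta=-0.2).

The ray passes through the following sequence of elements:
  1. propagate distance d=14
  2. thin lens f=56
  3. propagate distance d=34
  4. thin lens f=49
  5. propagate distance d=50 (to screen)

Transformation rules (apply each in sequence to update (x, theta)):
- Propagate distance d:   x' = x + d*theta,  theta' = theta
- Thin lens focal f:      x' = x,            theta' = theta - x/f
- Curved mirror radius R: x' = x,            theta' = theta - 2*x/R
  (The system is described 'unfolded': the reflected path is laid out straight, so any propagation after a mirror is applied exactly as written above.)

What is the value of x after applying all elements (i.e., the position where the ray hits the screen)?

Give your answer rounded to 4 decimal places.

Initial: x=-3.0000 theta=-0.2000
After 1 (propagate distance d=14): x=-5.8000 theta=-0.2000
After 2 (thin lens f=56): x=-5.8000 theta=-27/280 (≈-0.0964)
After 3 (propagate distance d=34): x=-1271/140 (≈-9.0786) theta=-27/280 (≈-0.0964)
After 4 (thin lens f=49): x=-1271/140 (≈-9.0786) theta=1219/13720 (≈0.0888)
After 5 (propagate distance d=50 (to screen)): x=-7951/1715 (≈-4.6362) theta=1219/13720 (≈0.0888)
Rounded to 4 decimal places: x = -4.6362

Answer: -4.6362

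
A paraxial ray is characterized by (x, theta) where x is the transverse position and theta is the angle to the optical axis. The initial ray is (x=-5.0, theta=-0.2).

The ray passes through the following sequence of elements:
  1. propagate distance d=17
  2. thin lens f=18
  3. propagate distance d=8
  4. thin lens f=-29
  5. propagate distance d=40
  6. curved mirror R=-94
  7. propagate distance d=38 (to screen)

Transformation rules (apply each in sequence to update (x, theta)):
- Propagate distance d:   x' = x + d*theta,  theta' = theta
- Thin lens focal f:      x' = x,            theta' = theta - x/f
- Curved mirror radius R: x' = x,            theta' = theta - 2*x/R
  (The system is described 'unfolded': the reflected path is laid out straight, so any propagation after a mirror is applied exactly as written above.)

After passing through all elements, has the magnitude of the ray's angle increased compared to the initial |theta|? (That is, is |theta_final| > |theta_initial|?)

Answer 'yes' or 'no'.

Initial: x=-5.0000 theta=-0.2000
After 1 (propagate distance d=17): x=-8.4000 theta=-0.2000
After 2 (thin lens f=18): x=-8.4000 theta=4/15 (≈0.2667)
After 3 (propagate distance d=8): x=-94/15 (≈-6.2667) theta=4/15 (≈0.2667)
After 4 (thin lens f=-29): x=-94/15 (≈-6.2667) theta=22/435 (≈0.0506)
After 5 (propagate distance d=40): x=-1846/435 (≈-4.2437) theta=22/435 (≈0.0506)
After 6 (curved mirror R=-94): x=-1846/435 (≈-4.2437) theta=-28/705 (≈-0.0397)
After 7 (propagate distance d=38 (to screen)): x=-39206/6815 (≈-5.7529) theta=-28/705 (≈-0.0397)
|theta_initial|=0.2000 |theta_final|=28/705 (≈0.0397) -> not increased

Answer: no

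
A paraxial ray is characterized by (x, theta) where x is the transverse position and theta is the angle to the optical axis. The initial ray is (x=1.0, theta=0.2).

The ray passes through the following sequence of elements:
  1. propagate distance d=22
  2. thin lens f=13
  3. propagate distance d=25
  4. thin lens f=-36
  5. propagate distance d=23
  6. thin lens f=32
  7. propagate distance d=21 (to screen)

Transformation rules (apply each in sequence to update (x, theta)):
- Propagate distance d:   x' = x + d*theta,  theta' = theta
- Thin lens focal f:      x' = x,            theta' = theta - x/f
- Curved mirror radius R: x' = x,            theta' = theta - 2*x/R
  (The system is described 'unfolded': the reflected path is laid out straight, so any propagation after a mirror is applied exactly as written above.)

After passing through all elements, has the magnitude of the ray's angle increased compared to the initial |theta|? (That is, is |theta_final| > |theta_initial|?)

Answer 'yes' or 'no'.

Answer: no

Derivation:
Initial: x=1.0000 theta=0.2000
After 1 (propagate distance d=22): x=5.4000 theta=0.2000
After 2 (thin lens f=13): x=5.4000 theta=-14/65 (≈-0.2154)
After 3 (propagate distance d=25): x=1/65 (≈0.0154) theta=-14/65 (≈-0.2154)
After 4 (thin lens f=-36): x=1/65 (≈0.0154) theta=-503/2340 (≈-0.2150)
After 5 (propagate distance d=23): x=-11533/2340 (≈-4.9286) theta=-503/2340 (≈-0.2150)
After 6 (thin lens f=32): x=-11533/2340 (≈-4.9286) theta=-39/640 (≈-0.0609)
After 7 (propagate distance d=21 (to screen)): x=-464879/74880 (≈-6.2083) theta=-39/640 (≈-0.0609)
|theta_initial|=0.2000 |theta_final|=39/640 (≈0.0609) -> not increased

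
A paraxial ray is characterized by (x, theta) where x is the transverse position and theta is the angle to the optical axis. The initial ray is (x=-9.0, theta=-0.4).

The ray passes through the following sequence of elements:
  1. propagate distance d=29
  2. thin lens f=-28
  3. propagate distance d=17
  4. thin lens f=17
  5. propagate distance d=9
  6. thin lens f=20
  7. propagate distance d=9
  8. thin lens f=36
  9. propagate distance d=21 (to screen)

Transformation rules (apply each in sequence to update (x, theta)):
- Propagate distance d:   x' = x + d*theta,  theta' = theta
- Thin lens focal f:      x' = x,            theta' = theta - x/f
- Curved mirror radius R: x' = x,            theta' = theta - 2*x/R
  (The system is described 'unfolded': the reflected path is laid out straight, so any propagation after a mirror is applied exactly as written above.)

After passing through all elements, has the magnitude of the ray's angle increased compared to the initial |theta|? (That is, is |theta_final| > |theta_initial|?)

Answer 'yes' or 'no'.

Answer: yes

Derivation:
Initial: x=-9.0000 theta=-0.4000
After 1 (propagate distance d=29): x=-20.6000 theta=-0.4000
After 2 (thin lens f=-28): x=-20.6000 theta=-159/140 (≈-1.1357)
After 3 (propagate distance d=17): x=-5587/140 (≈-39.9071) theta=-159/140 (≈-1.1357)
After 4 (thin lens f=17): x=-5587/140 (≈-39.9071) theta=103/85 (≈1.2118)
After 5 (propagate distance d=9): x=-69023/2380 (≈-29.0013) theta=103/85 (≈1.2118)
After 6 (thin lens f=20): x=-69023/2380 (≈-29.0013) theta=126703/47600 (≈2.6618)
After 7 (propagate distance d=9): x=-240133/47600 (≈-5.0448) theta=126703/47600 (≈2.6618)
After 8 (thin lens f=36): x=-240133/47600 (≈-5.0448) theta=4801441/1713600 (≈2.8020)
After 9 (propagate distance d=21 (to screen)): x=30728491/571200 (≈53.7964) theta=4801441/1713600 (≈2.8020)
|theta_initial|=0.4000 |theta_final|=4801441/1713600 (≈2.8020) -> increased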